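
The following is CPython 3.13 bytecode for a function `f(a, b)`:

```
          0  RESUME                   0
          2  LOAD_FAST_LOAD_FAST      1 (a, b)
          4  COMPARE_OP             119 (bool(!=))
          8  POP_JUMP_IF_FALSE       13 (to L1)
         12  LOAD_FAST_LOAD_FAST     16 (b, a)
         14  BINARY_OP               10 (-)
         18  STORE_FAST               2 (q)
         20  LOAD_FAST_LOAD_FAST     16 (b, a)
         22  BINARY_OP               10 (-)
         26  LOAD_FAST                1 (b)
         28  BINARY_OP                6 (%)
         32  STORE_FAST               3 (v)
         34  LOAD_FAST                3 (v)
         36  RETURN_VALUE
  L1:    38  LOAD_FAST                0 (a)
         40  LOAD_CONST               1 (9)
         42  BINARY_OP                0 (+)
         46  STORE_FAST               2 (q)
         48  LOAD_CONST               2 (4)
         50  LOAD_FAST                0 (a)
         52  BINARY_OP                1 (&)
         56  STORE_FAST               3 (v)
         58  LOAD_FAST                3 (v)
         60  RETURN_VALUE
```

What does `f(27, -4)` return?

LOAD_FAST_LOAD_FAST a,b → push 27,-4. Stack: [27, -4]
COMPARE_OP bool(!=) → 27 vs -4 = True. Stack: [True]
POP_JUMP_IF_FALSE → pop True; no jump. Stack: []
LOAD_FAST_LOAD_FAST b,a → push -4,27. Stack: [-4, 27]
BINARY_OP - → -4 - 27 = -31. Stack: [-31]
STORE_FAST q → q=-31. Stack: []
LOAD_FAST_LOAD_FAST b,a → push -4,27. Stack: [-4, 27]
BINARY_OP - → -4 - 27 = -31. Stack: [-31]
LOAD_FAST b → push -4. Stack: [-31, -4]
BINARY_OP % → -31 % -4 = -3. Stack: [-3]
STORE_FAST v → v=-3. Stack: []
LOAD_FAST v → push -3. Stack: [-3]
RETURN_VALUE → return -3.

-3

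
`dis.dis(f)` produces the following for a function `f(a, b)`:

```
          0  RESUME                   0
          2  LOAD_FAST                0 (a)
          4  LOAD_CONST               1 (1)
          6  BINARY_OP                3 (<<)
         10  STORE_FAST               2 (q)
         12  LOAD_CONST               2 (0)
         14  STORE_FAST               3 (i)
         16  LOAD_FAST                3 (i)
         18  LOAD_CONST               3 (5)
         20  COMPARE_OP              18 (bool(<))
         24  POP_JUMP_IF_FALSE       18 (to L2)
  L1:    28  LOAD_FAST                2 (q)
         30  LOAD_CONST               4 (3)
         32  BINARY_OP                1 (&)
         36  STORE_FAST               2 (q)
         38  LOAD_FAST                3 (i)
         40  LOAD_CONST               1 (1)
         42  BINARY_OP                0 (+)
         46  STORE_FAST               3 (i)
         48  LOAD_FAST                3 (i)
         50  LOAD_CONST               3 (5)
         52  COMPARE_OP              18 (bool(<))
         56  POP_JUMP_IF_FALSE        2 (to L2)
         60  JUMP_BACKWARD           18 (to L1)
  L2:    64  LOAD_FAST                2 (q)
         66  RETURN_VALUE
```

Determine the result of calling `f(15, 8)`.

2

LOAD_FAST a → push 15
LOAD_CONST → push 1
BINARY_OP << → 15 << 1 = 30
STORE_FAST q → q=30
LOAD_CONST → push 0
STORE_FAST i → i=0
LOAD_FAST i → push 0
LOAD_CONST → push 5
COMPARE_OP bool(<) → 0 vs 5 = True
POP_JUMP_IF_FALSE → pop True; no jump
LOAD_FAST q → push 30
LOAD_CONST → push 3
BINARY_OP & → 30 & 3 = 2
STORE_FAST q → q=2
LOAD_FAST i → push 0
LOAD_CONST → push 1
BINARY_OP + → 0 + 1 = 1
STORE_FAST i → i=1
LOAD_FAST i → push 1
LOAD_CONST → push 5
COMPARE_OP bool(<) → 1 vs 5 = True
POP_JUMP_IF_FALSE → pop True; no jump
LOAD_FAST q → push 2
LOAD_CONST → push 3
BINARY_OP & → 2 & 3 = 2
STORE_FAST q → q=2
LOAD_FAST i → push 1
LOAD_CONST → push 1
BINARY_OP + → 1 + 1 = 2
STORE_FAST i → i=2
LOAD_FAST i → push 2
LOAD_CONST → push 5
COMPARE_OP bool(<) → 2 vs 5 = True
POP_JUMP_IF_FALSE → pop True; no jump
LOAD_FAST q → push 2
LOAD_CONST → push 3
BINARY_OP & → 2 & 3 = 2
STORE_FAST q → q=2
LOAD_FAST i → push 2
LOAD_CONST → push 1
BINARY_OP + → 2 + 1 = 3
STORE_FAST i → i=3
LOAD_FAST i → push 3
LOAD_CONST → push 5
COMPARE_OP bool(<) → 3 vs 5 = True
POP_JUMP_IF_FALSE → pop True; no jump
LOAD_FAST q → push 2
LOAD_CONST → push 3
BINARY_OP & → 2 & 3 = 2
STORE_FAST q → q=2
LOAD_FAST i → push 3
LOAD_CONST → push 1
BINARY_OP + → 3 + 1 = 4
STORE_FAST i → i=4
LOAD_FAST i → push 4
LOAD_CONST → push 5
COMPARE_OP bool(<) → 4 vs 5 = True
POP_JUMP_IF_FALSE → pop True; no jump
LOAD_FAST q → push 2
LOAD_CONST → push 3
BINARY_OP & → 2 & 3 = 2
STORE_FAST q → q=2
LOAD_FAST i → push 4
LOAD_CONST → push 1
BINARY_OP + → 4 + 1 = 5
STORE_FAST i → i=5
LOAD_FAST i → push 5
LOAD_CONST → push 5
COMPARE_OP bool(<) → 5 vs 5 = False
POP_JUMP_IF_FALSE → pop False; jump
LOAD_FAST q → push 2
RETURN_VALUE → return 2.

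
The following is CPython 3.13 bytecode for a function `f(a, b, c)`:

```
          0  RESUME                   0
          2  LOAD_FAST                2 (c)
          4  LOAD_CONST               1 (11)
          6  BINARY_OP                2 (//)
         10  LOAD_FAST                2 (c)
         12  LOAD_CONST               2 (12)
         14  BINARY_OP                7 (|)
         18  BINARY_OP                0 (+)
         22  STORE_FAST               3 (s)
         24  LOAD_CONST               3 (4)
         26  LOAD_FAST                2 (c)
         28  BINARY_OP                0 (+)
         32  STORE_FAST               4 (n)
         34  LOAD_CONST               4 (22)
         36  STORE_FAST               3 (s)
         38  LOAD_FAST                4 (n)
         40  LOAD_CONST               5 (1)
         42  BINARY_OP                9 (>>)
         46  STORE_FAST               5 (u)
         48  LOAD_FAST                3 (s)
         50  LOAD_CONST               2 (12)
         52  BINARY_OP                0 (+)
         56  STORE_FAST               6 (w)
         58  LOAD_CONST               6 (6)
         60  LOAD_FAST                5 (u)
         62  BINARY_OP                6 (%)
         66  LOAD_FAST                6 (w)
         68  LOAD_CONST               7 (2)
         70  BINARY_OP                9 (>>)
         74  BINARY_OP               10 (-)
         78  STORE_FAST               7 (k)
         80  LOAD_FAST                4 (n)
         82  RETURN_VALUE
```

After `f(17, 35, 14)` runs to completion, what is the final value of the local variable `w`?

34

LOAD_FAST c → push 14. Stack: [14]
LOAD_CONST → push 11. Stack: [14, 11]
BINARY_OP // → 14 // 11 = 1. Stack: [1]
LOAD_FAST c → push 14. Stack: [1, 14]
LOAD_CONST → push 12. Stack: [1, 14, 12]
BINARY_OP | → 14 | 12 = 14. Stack: [1, 14]
BINARY_OP + → 1 + 14 = 15. Stack: [15]
STORE_FAST s → s=15. Stack: []
LOAD_CONST → push 4. Stack: [4]
LOAD_FAST c → push 14. Stack: [4, 14]
BINARY_OP + → 4 + 14 = 18. Stack: [18]
STORE_FAST n → n=18. Stack: []
LOAD_CONST → push 22. Stack: [22]
STORE_FAST s → s=22. Stack: []
LOAD_FAST n → push 18. Stack: [18]
LOAD_CONST → push 1. Stack: [18, 1]
BINARY_OP >> → 18 >> 1 = 9. Stack: [9]
STORE_FAST u → u=9. Stack: []
LOAD_FAST s → push 22. Stack: [22]
LOAD_CONST → push 12. Stack: [22, 12]
BINARY_OP + → 22 + 12 = 34. Stack: [34]
STORE_FAST w → w=34. Stack: []
LOAD_CONST → push 6. Stack: [6]
LOAD_FAST u → push 9. Stack: [6, 9]
BINARY_OP % → 6 % 9 = 6. Stack: [6]
LOAD_FAST w → push 34. Stack: [6, 34]
LOAD_CONST → push 2. Stack: [6, 34, 2]
BINARY_OP >> → 34 >> 2 = 8. Stack: [6, 8]
BINARY_OP - → 6 - 8 = -2. Stack: [-2]
STORE_FAST k → k=-2. Stack: []
LOAD_FAST n → push 18. Stack: [18]
RETURN_VALUE → return 18.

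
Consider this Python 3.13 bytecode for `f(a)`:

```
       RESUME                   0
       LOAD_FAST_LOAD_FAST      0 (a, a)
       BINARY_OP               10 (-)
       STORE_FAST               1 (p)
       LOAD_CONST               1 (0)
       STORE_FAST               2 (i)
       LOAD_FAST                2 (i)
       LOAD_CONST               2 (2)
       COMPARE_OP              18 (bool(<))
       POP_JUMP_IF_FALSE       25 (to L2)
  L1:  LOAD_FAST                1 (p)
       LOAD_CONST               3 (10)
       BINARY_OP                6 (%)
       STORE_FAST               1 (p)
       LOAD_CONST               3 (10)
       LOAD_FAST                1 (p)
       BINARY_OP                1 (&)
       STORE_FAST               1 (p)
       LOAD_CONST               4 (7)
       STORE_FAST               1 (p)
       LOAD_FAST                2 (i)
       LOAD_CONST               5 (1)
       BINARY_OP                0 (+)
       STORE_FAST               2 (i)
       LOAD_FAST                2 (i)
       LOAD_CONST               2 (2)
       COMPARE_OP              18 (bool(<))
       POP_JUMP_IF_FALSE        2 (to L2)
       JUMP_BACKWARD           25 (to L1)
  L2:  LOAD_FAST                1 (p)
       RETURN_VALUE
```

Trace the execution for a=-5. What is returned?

LOAD_FAST_LOAD_FAST a,a → push -5,-5. Stack: [-5, -5]
BINARY_OP - → -5 - -5 = 0. Stack: [0]
STORE_FAST p → p=0. Stack: []
LOAD_CONST → push 0. Stack: [0]
STORE_FAST i → i=0. Stack: []
LOAD_FAST i → push 0. Stack: [0]
LOAD_CONST → push 2. Stack: [0, 2]
COMPARE_OP bool(<) → 0 vs 2 = True. Stack: [True]
POP_JUMP_IF_FALSE → pop True; no jump. Stack: []
LOAD_FAST p → push 0. Stack: [0]
LOAD_CONST → push 10. Stack: [0, 10]
BINARY_OP % → 0 % 10 = 0. Stack: [0]
STORE_FAST p → p=0. Stack: []
LOAD_CONST → push 10. Stack: [10]
LOAD_FAST p → push 0. Stack: [10, 0]
BINARY_OP & → 10 & 0 = 0. Stack: [0]
STORE_FAST p → p=0. Stack: []
LOAD_CONST → push 7. Stack: [7]
STORE_FAST p → p=7. Stack: []
LOAD_FAST i → push 0. Stack: [0]
LOAD_CONST → push 1. Stack: [0, 1]
BINARY_OP + → 0 + 1 = 1. Stack: [1]
STORE_FAST i → i=1. Stack: []
LOAD_FAST i → push 1. Stack: [1]
LOAD_CONST → push 2. Stack: [1, 2]
COMPARE_OP bool(<) → 1 vs 2 = True. Stack: [True]
POP_JUMP_IF_FALSE → pop True; no jump. Stack: []
LOAD_FAST p → push 7. Stack: [7]
LOAD_CONST → push 10. Stack: [7, 10]
BINARY_OP % → 7 % 10 = 7. Stack: [7]
STORE_FAST p → p=7. Stack: []
LOAD_CONST → push 10. Stack: [10]
LOAD_FAST p → push 7. Stack: [10, 7]
BINARY_OP & → 10 & 7 = 2. Stack: [2]
STORE_FAST p → p=2. Stack: []
LOAD_CONST → push 7. Stack: [7]
STORE_FAST p → p=7. Stack: []
LOAD_FAST i → push 1. Stack: [1]
LOAD_CONST → push 1. Stack: [1, 1]
BINARY_OP + → 1 + 1 = 2. Stack: [2]
STORE_FAST i → i=2. Stack: []
LOAD_FAST i → push 2. Stack: [2]
LOAD_CONST → push 2. Stack: [2, 2]
COMPARE_OP bool(<) → 2 vs 2 = False. Stack: [False]
POP_JUMP_IF_FALSE → pop False; jump. Stack: []
LOAD_FAST p → push 7. Stack: [7]
RETURN_VALUE → return 7.

7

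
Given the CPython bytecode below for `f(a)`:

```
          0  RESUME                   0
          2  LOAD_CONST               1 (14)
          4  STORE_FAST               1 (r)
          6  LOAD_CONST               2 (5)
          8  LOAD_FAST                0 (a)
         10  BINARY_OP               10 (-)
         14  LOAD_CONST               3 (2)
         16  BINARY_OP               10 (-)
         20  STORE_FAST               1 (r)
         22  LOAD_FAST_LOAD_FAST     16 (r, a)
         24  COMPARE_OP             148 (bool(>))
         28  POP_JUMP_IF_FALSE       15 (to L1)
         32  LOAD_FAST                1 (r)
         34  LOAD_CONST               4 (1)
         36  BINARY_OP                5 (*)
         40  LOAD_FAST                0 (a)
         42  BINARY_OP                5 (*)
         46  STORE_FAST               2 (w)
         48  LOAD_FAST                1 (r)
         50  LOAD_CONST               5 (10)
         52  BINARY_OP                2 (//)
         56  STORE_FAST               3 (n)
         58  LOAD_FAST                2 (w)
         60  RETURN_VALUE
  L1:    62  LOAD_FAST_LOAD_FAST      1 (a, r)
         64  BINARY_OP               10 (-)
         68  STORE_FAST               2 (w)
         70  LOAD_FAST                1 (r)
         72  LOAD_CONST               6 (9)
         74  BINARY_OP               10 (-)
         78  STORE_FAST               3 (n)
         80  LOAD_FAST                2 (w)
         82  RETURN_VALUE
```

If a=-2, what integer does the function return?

LOAD_CONST → push 14. Stack: [14]
STORE_FAST r → r=14. Stack: []
LOAD_CONST → push 5. Stack: [5]
LOAD_FAST a → push -2. Stack: [5, -2]
BINARY_OP - → 5 - -2 = 7. Stack: [7]
LOAD_CONST → push 2. Stack: [7, 2]
BINARY_OP - → 7 - 2 = 5. Stack: [5]
STORE_FAST r → r=5. Stack: []
LOAD_FAST_LOAD_FAST r,a → push 5,-2. Stack: [5, -2]
COMPARE_OP bool(>) → 5 vs -2 = True. Stack: [True]
POP_JUMP_IF_FALSE → pop True; no jump. Stack: []
LOAD_FAST r → push 5. Stack: [5]
LOAD_CONST → push 1. Stack: [5, 1]
BINARY_OP * → 5 * 1 = 5. Stack: [5]
LOAD_FAST a → push -2. Stack: [5, -2]
BINARY_OP * → 5 * -2 = -10. Stack: [-10]
STORE_FAST w → w=-10. Stack: []
LOAD_FAST r → push 5. Stack: [5]
LOAD_CONST → push 10. Stack: [5, 10]
BINARY_OP // → 5 // 10 = 0. Stack: [0]
STORE_FAST n → n=0. Stack: []
LOAD_FAST w → push -10. Stack: [-10]
RETURN_VALUE → return -10.

-10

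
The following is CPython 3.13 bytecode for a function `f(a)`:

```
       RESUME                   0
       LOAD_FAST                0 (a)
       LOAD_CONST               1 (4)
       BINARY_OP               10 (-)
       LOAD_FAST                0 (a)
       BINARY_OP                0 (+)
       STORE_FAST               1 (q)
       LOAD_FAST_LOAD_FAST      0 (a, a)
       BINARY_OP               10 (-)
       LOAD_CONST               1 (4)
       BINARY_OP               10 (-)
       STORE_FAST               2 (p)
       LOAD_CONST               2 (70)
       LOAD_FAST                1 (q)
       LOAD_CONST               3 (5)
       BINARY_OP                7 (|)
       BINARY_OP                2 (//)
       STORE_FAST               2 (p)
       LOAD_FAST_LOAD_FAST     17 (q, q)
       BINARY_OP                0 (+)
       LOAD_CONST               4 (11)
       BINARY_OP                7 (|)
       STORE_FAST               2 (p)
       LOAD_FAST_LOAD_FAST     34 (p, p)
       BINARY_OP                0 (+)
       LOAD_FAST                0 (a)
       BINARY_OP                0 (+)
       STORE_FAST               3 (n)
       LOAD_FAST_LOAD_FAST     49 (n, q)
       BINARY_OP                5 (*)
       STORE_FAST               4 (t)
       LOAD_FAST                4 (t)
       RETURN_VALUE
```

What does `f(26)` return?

11520

LOAD_FAST a → push 26. Stack: [26]
LOAD_CONST → push 4. Stack: [26, 4]
BINARY_OP - → 26 - 4 = 22. Stack: [22]
LOAD_FAST a → push 26. Stack: [22, 26]
BINARY_OP + → 22 + 26 = 48. Stack: [48]
STORE_FAST q → q=48. Stack: []
LOAD_FAST_LOAD_FAST a,a → push 26,26. Stack: [26, 26]
BINARY_OP - → 26 - 26 = 0. Stack: [0]
LOAD_CONST → push 4. Stack: [0, 4]
BINARY_OP - → 0 - 4 = -4. Stack: [-4]
STORE_FAST p → p=-4. Stack: []
LOAD_CONST → push 70. Stack: [70]
LOAD_FAST q → push 48. Stack: [70, 48]
LOAD_CONST → push 5. Stack: [70, 48, 5]
BINARY_OP | → 48 | 5 = 53. Stack: [70, 53]
BINARY_OP // → 70 // 53 = 1. Stack: [1]
STORE_FAST p → p=1. Stack: []
LOAD_FAST_LOAD_FAST q,q → push 48,48. Stack: [48, 48]
BINARY_OP + → 48 + 48 = 96. Stack: [96]
LOAD_CONST → push 11. Stack: [96, 11]
BINARY_OP | → 96 | 11 = 107. Stack: [107]
STORE_FAST p → p=107. Stack: []
LOAD_FAST_LOAD_FAST p,p → push 107,107. Stack: [107, 107]
BINARY_OP + → 107 + 107 = 214. Stack: [214]
LOAD_FAST a → push 26. Stack: [214, 26]
BINARY_OP + → 214 + 26 = 240. Stack: [240]
STORE_FAST n → n=240. Stack: []
LOAD_FAST_LOAD_FAST n,q → push 240,48. Stack: [240, 48]
BINARY_OP * → 240 * 48 = 11520. Stack: [11520]
STORE_FAST t → t=11520. Stack: []
LOAD_FAST t → push 11520. Stack: [11520]
RETURN_VALUE → return 11520.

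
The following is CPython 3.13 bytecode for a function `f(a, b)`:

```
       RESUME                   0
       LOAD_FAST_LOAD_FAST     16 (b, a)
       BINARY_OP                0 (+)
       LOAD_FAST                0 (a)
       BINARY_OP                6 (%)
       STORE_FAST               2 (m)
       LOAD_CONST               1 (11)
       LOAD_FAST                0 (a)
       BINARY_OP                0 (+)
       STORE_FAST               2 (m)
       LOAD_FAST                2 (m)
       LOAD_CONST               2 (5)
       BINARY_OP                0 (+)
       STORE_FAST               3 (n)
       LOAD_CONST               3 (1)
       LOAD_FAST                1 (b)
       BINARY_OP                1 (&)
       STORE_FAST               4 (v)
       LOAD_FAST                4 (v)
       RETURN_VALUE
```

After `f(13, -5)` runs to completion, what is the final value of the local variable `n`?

LOAD_FAST_LOAD_FAST b,a → push -5,13. Stack: [-5, 13]
BINARY_OP + → -5 + 13 = 8. Stack: [8]
LOAD_FAST a → push 13. Stack: [8, 13]
BINARY_OP % → 8 % 13 = 8. Stack: [8]
STORE_FAST m → m=8. Stack: []
LOAD_CONST → push 11. Stack: [11]
LOAD_FAST a → push 13. Stack: [11, 13]
BINARY_OP + → 11 + 13 = 24. Stack: [24]
STORE_FAST m → m=24. Stack: []
LOAD_FAST m → push 24. Stack: [24]
LOAD_CONST → push 5. Stack: [24, 5]
BINARY_OP + → 24 + 5 = 29. Stack: [29]
STORE_FAST n → n=29. Stack: []
LOAD_CONST → push 1. Stack: [1]
LOAD_FAST b → push -5. Stack: [1, -5]
BINARY_OP & → 1 & -5 = 1. Stack: [1]
STORE_FAST v → v=1. Stack: []
LOAD_FAST v → push 1. Stack: [1]
RETURN_VALUE → return 1.

29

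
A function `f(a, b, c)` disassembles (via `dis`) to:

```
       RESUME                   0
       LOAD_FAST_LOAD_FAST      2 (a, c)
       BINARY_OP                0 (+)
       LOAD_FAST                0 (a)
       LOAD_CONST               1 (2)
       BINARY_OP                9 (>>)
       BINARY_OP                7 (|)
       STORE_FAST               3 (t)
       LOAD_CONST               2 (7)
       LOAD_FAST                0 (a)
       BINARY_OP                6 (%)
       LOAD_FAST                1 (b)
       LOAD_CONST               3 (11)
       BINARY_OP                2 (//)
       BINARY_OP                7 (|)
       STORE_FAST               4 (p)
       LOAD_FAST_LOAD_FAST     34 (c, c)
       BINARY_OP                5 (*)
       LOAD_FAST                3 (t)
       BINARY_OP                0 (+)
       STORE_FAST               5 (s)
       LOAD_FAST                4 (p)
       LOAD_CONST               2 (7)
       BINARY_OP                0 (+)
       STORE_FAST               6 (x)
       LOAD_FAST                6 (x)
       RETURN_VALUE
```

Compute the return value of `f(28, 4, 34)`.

LOAD_FAST_LOAD_FAST a,c → push 28,34. Stack: [28, 34]
BINARY_OP + → 28 + 34 = 62. Stack: [62]
LOAD_FAST a → push 28. Stack: [62, 28]
LOAD_CONST → push 2. Stack: [62, 28, 2]
BINARY_OP >> → 28 >> 2 = 7. Stack: [62, 7]
BINARY_OP | → 62 | 7 = 63. Stack: [63]
STORE_FAST t → t=63. Stack: []
LOAD_CONST → push 7. Stack: [7]
LOAD_FAST a → push 28. Stack: [7, 28]
BINARY_OP % → 7 % 28 = 7. Stack: [7]
LOAD_FAST b → push 4. Stack: [7, 4]
LOAD_CONST → push 11. Stack: [7, 4, 11]
BINARY_OP // → 4 // 11 = 0. Stack: [7, 0]
BINARY_OP | → 7 | 0 = 7. Stack: [7]
STORE_FAST p → p=7. Stack: []
LOAD_FAST_LOAD_FAST c,c → push 34,34. Stack: [34, 34]
BINARY_OP * → 34 * 34 = 1156. Stack: [1156]
LOAD_FAST t → push 63. Stack: [1156, 63]
BINARY_OP + → 1156 + 63 = 1219. Stack: [1219]
STORE_FAST s → s=1219. Stack: []
LOAD_FAST p → push 7. Stack: [7]
LOAD_CONST → push 7. Stack: [7, 7]
BINARY_OP + → 7 + 7 = 14. Stack: [14]
STORE_FAST x → x=14. Stack: []
LOAD_FAST x → push 14. Stack: [14]
RETURN_VALUE → return 14.

14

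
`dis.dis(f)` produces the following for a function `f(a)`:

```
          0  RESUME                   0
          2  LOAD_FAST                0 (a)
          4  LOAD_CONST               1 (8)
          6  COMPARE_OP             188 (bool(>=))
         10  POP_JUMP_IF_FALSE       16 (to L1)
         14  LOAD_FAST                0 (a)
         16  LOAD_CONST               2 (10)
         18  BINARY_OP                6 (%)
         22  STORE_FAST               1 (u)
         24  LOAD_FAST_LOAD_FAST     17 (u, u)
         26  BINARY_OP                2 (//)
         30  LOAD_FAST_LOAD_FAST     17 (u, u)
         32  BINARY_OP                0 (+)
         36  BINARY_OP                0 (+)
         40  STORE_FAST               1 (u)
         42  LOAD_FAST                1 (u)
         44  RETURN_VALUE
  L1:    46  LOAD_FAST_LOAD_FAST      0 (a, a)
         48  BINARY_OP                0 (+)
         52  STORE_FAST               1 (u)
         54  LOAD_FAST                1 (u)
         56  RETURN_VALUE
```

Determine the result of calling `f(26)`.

LOAD_FAST a → push 26. Stack: [26]
LOAD_CONST → push 8. Stack: [26, 8]
COMPARE_OP bool(>=) → 26 vs 8 = True. Stack: [True]
POP_JUMP_IF_FALSE → pop True; no jump. Stack: []
LOAD_FAST a → push 26. Stack: [26]
LOAD_CONST → push 10. Stack: [26, 10]
BINARY_OP % → 26 % 10 = 6. Stack: [6]
STORE_FAST u → u=6. Stack: []
LOAD_FAST_LOAD_FAST u,u → push 6,6. Stack: [6, 6]
BINARY_OP // → 6 // 6 = 1. Stack: [1]
LOAD_FAST_LOAD_FAST u,u → push 6,6. Stack: [1, 6, 6]
BINARY_OP + → 6 + 6 = 12. Stack: [1, 12]
BINARY_OP + → 1 + 12 = 13. Stack: [13]
STORE_FAST u → u=13. Stack: []
LOAD_FAST u → push 13. Stack: [13]
RETURN_VALUE → return 13.

13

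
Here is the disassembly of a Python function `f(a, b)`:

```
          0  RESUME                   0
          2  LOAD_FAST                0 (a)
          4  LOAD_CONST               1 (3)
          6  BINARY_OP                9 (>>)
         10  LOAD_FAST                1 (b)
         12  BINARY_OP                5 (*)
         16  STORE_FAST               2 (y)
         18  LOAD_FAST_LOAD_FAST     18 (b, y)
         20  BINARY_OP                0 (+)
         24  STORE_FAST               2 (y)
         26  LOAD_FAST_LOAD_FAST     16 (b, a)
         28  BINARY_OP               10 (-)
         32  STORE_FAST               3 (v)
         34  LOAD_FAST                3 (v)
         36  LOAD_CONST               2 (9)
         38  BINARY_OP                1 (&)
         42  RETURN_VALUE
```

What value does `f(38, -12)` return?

8

LOAD_FAST a → push 38. Stack: [38]
LOAD_CONST → push 3. Stack: [38, 3]
BINARY_OP >> → 38 >> 3 = 4. Stack: [4]
LOAD_FAST b → push -12. Stack: [4, -12]
BINARY_OP * → 4 * -12 = -48. Stack: [-48]
STORE_FAST y → y=-48. Stack: []
LOAD_FAST_LOAD_FAST b,y → push -12,-48. Stack: [-12, -48]
BINARY_OP + → -12 + -48 = -60. Stack: [-60]
STORE_FAST y → y=-60. Stack: []
LOAD_FAST_LOAD_FAST b,a → push -12,38. Stack: [-12, 38]
BINARY_OP - → -12 - 38 = -50. Stack: [-50]
STORE_FAST v → v=-50. Stack: []
LOAD_FAST v → push -50. Stack: [-50]
LOAD_CONST → push 9. Stack: [-50, 9]
BINARY_OP & → -50 & 9 = 8. Stack: [8]
RETURN_VALUE → return 8.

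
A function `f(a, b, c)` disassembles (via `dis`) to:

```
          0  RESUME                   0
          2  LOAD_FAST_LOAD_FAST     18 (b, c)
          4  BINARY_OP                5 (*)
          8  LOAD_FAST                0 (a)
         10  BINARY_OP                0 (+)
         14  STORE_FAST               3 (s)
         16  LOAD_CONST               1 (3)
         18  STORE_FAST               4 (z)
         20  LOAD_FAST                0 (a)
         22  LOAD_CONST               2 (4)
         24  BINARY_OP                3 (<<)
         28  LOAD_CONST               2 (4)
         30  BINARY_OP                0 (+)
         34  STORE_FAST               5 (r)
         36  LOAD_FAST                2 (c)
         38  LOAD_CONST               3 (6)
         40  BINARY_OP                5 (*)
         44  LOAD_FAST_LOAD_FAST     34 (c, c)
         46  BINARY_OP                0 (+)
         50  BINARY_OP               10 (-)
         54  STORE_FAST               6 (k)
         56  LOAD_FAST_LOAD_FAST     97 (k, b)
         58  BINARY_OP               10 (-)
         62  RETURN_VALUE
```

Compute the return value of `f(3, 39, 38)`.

LOAD_FAST_LOAD_FAST b,c → push 39,38. Stack: [39, 38]
BINARY_OP * → 39 * 38 = 1482. Stack: [1482]
LOAD_FAST a → push 3. Stack: [1482, 3]
BINARY_OP + → 1482 + 3 = 1485. Stack: [1485]
STORE_FAST s → s=1485. Stack: []
LOAD_CONST → push 3. Stack: [3]
STORE_FAST z → z=3. Stack: []
LOAD_FAST a → push 3. Stack: [3]
LOAD_CONST → push 4. Stack: [3, 4]
BINARY_OP << → 3 << 4 = 48. Stack: [48]
LOAD_CONST → push 4. Stack: [48, 4]
BINARY_OP + → 48 + 4 = 52. Stack: [52]
STORE_FAST r → r=52. Stack: []
LOAD_FAST c → push 38. Stack: [38]
LOAD_CONST → push 6. Stack: [38, 6]
BINARY_OP * → 38 * 6 = 228. Stack: [228]
LOAD_FAST_LOAD_FAST c,c → push 38,38. Stack: [228, 38, 38]
BINARY_OP + → 38 + 38 = 76. Stack: [228, 76]
BINARY_OP - → 228 - 76 = 152. Stack: [152]
STORE_FAST k → k=152. Stack: []
LOAD_FAST_LOAD_FAST k,b → push 152,39. Stack: [152, 39]
BINARY_OP - → 152 - 39 = 113. Stack: [113]
RETURN_VALUE → return 113.

113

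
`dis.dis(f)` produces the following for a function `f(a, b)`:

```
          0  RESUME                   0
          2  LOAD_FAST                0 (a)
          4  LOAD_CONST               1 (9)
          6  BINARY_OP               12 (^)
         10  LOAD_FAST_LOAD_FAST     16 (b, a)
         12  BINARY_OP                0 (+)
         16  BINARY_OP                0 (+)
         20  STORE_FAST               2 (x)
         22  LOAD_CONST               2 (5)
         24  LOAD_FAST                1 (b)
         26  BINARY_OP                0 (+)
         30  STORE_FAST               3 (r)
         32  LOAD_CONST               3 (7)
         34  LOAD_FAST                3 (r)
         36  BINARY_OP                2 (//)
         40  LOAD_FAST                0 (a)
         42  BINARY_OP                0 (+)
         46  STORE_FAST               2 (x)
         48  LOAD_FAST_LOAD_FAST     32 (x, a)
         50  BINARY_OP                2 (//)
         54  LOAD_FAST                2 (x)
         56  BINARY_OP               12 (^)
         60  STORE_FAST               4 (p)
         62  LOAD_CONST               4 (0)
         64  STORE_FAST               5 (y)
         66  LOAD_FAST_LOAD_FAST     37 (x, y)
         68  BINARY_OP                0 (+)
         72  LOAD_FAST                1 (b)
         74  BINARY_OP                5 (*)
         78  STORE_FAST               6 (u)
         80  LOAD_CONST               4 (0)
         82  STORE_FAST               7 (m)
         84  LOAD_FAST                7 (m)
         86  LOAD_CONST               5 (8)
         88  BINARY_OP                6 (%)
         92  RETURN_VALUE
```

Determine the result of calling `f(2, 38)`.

LOAD_FAST a → push 2. Stack: [2]
LOAD_CONST → push 9. Stack: [2, 9]
BINARY_OP ^ → 2 ^ 9 = 11. Stack: [11]
LOAD_FAST_LOAD_FAST b,a → push 38,2. Stack: [11, 38, 2]
BINARY_OP + → 38 + 2 = 40. Stack: [11, 40]
BINARY_OP + → 11 + 40 = 51. Stack: [51]
STORE_FAST x → x=51. Stack: []
LOAD_CONST → push 5. Stack: [5]
LOAD_FAST b → push 38. Stack: [5, 38]
BINARY_OP + → 5 + 38 = 43. Stack: [43]
STORE_FAST r → r=43. Stack: []
LOAD_CONST → push 7. Stack: [7]
LOAD_FAST r → push 43. Stack: [7, 43]
BINARY_OP // → 7 // 43 = 0. Stack: [0]
LOAD_FAST a → push 2. Stack: [0, 2]
BINARY_OP + → 0 + 2 = 2. Stack: [2]
STORE_FAST x → x=2. Stack: []
LOAD_FAST_LOAD_FAST x,a → push 2,2. Stack: [2, 2]
BINARY_OP // → 2 // 2 = 1. Stack: [1]
LOAD_FAST x → push 2. Stack: [1, 2]
BINARY_OP ^ → 1 ^ 2 = 3. Stack: [3]
STORE_FAST p → p=3. Stack: []
LOAD_CONST → push 0. Stack: [0]
STORE_FAST y → y=0. Stack: []
LOAD_FAST_LOAD_FAST x,y → push 2,0. Stack: [2, 0]
BINARY_OP + → 2 + 0 = 2. Stack: [2]
LOAD_FAST b → push 38. Stack: [2, 38]
BINARY_OP * → 2 * 38 = 76. Stack: [76]
STORE_FAST u → u=76. Stack: []
LOAD_CONST → push 0. Stack: [0]
STORE_FAST m → m=0. Stack: []
LOAD_FAST m → push 0. Stack: [0]
LOAD_CONST → push 8. Stack: [0, 8]
BINARY_OP % → 0 % 8 = 0. Stack: [0]
RETURN_VALUE → return 0.

0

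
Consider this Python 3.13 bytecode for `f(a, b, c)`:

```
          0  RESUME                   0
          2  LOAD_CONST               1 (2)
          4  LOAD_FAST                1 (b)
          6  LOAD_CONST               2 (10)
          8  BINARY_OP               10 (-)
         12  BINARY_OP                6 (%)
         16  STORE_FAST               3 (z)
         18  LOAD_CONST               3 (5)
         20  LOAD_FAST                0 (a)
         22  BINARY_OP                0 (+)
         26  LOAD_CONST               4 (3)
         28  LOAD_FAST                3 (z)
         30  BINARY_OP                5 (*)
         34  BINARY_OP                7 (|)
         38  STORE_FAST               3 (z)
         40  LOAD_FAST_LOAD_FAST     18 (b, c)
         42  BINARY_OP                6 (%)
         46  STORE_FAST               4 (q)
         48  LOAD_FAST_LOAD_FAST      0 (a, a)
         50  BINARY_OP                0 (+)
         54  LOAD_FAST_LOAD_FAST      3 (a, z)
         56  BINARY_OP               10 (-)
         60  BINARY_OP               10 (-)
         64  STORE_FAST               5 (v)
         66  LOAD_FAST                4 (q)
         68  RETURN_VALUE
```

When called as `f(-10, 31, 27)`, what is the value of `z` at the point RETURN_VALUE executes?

LOAD_CONST → push 2. Stack: [2]
LOAD_FAST b → push 31. Stack: [2, 31]
LOAD_CONST → push 10. Stack: [2, 31, 10]
BINARY_OP - → 31 - 10 = 21. Stack: [2, 21]
BINARY_OP % → 2 % 21 = 2. Stack: [2]
STORE_FAST z → z=2. Stack: []
LOAD_CONST → push 5. Stack: [5]
LOAD_FAST a → push -10. Stack: [5, -10]
BINARY_OP + → 5 + -10 = -5. Stack: [-5]
LOAD_CONST → push 3. Stack: [-5, 3]
LOAD_FAST z → push 2. Stack: [-5, 3, 2]
BINARY_OP * → 3 * 2 = 6. Stack: [-5, 6]
BINARY_OP | → -5 | 6 = -1. Stack: [-1]
STORE_FAST z → z=-1. Stack: []
LOAD_FAST_LOAD_FAST b,c → push 31,27. Stack: [31, 27]
BINARY_OP % → 31 % 27 = 4. Stack: [4]
STORE_FAST q → q=4. Stack: []
LOAD_FAST_LOAD_FAST a,a → push -10,-10. Stack: [-10, -10]
BINARY_OP + → -10 + -10 = -20. Stack: [-20]
LOAD_FAST_LOAD_FAST a,z → push -10,-1. Stack: [-20, -10, -1]
BINARY_OP - → -10 - -1 = -9. Stack: [-20, -9]
BINARY_OP - → -20 - -9 = -11. Stack: [-11]
STORE_FAST v → v=-11. Stack: []
LOAD_FAST q → push 4. Stack: [4]
RETURN_VALUE → return 4.

-1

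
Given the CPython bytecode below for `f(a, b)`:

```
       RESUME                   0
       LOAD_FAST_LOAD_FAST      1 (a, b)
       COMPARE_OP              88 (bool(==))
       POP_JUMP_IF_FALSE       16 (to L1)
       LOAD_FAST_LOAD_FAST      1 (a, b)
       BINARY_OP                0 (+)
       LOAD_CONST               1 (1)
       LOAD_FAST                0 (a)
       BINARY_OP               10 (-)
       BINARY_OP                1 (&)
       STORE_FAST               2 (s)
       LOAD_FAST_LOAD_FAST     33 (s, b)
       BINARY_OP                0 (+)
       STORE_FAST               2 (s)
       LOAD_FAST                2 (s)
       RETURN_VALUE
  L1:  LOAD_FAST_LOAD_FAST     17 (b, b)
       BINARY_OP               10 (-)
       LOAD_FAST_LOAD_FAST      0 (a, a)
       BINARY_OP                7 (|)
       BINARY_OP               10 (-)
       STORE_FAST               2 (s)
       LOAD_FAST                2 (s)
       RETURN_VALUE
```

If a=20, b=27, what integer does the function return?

-20

LOAD_FAST_LOAD_FAST a,b → push 20,27. Stack: [20, 27]
COMPARE_OP bool(==) → 20 vs 27 = False. Stack: [False]
POP_JUMP_IF_FALSE → pop False; jump. Stack: []
LOAD_FAST_LOAD_FAST b,b → push 27,27. Stack: [27, 27]
BINARY_OP - → 27 - 27 = 0. Stack: [0]
LOAD_FAST_LOAD_FAST a,a → push 20,20. Stack: [0, 20, 20]
BINARY_OP | → 20 | 20 = 20. Stack: [0, 20]
BINARY_OP - → 0 - 20 = -20. Stack: [-20]
STORE_FAST s → s=-20. Stack: []
LOAD_FAST s → push -20. Stack: [-20]
RETURN_VALUE → return -20.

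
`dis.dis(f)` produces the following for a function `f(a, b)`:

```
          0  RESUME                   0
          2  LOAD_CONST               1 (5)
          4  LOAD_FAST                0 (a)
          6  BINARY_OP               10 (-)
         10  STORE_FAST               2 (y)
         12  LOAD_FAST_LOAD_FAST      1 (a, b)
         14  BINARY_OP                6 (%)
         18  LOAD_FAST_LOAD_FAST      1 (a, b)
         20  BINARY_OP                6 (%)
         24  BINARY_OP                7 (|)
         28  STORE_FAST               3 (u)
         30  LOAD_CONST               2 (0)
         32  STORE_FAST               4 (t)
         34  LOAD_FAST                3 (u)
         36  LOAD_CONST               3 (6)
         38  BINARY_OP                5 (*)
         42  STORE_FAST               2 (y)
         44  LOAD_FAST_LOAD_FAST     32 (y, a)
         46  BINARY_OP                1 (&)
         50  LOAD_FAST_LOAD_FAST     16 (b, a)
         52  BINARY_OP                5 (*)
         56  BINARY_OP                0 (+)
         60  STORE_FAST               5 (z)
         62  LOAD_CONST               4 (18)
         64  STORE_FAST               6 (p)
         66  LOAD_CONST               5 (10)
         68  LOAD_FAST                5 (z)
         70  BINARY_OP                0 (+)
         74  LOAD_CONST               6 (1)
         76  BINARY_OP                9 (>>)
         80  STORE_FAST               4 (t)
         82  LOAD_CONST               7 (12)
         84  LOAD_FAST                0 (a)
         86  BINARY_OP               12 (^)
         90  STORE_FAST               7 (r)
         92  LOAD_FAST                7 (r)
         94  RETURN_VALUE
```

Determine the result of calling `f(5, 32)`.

LOAD_CONST → push 5. Stack: [5]
LOAD_FAST a → push 5. Stack: [5, 5]
BINARY_OP - → 5 - 5 = 0. Stack: [0]
STORE_FAST y → y=0. Stack: []
LOAD_FAST_LOAD_FAST a,b → push 5,32. Stack: [5, 32]
BINARY_OP % → 5 % 32 = 5. Stack: [5]
LOAD_FAST_LOAD_FAST a,b → push 5,32. Stack: [5, 5, 32]
BINARY_OP % → 5 % 32 = 5. Stack: [5, 5]
BINARY_OP | → 5 | 5 = 5. Stack: [5]
STORE_FAST u → u=5. Stack: []
LOAD_CONST → push 0. Stack: [0]
STORE_FAST t → t=0. Stack: []
LOAD_FAST u → push 5. Stack: [5]
LOAD_CONST → push 6. Stack: [5, 6]
BINARY_OP * → 5 * 6 = 30. Stack: [30]
STORE_FAST y → y=30. Stack: []
LOAD_FAST_LOAD_FAST y,a → push 30,5. Stack: [30, 5]
BINARY_OP & → 30 & 5 = 4. Stack: [4]
LOAD_FAST_LOAD_FAST b,a → push 32,5. Stack: [4, 32, 5]
BINARY_OP * → 32 * 5 = 160. Stack: [4, 160]
BINARY_OP + → 4 + 160 = 164. Stack: [164]
STORE_FAST z → z=164. Stack: []
LOAD_CONST → push 18. Stack: [18]
STORE_FAST p → p=18. Stack: []
LOAD_CONST → push 10. Stack: [10]
LOAD_FAST z → push 164. Stack: [10, 164]
BINARY_OP + → 10 + 164 = 174. Stack: [174]
LOAD_CONST → push 1. Stack: [174, 1]
BINARY_OP >> → 174 >> 1 = 87. Stack: [87]
STORE_FAST t → t=87. Stack: []
LOAD_CONST → push 12. Stack: [12]
LOAD_FAST a → push 5. Stack: [12, 5]
BINARY_OP ^ → 12 ^ 5 = 9. Stack: [9]
STORE_FAST r → r=9. Stack: []
LOAD_FAST r → push 9. Stack: [9]
RETURN_VALUE → return 9.

9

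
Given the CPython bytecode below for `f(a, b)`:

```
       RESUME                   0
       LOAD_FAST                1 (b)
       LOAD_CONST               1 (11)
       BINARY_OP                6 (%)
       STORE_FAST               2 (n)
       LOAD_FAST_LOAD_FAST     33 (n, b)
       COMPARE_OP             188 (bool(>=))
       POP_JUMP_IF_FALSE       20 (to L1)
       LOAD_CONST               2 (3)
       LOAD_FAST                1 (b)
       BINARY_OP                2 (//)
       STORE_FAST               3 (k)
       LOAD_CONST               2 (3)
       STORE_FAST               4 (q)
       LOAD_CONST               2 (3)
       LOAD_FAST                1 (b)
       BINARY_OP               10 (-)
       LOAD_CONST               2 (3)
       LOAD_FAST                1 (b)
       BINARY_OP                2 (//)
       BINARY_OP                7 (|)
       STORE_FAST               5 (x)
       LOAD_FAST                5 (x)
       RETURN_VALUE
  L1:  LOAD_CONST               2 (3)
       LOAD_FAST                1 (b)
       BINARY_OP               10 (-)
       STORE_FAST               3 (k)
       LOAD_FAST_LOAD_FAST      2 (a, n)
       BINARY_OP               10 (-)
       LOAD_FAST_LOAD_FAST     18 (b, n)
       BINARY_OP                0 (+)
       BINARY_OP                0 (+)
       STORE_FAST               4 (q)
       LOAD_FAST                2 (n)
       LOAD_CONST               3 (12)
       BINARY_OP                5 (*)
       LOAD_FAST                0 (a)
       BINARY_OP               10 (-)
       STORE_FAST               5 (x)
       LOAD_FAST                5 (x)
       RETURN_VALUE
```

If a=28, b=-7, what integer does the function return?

-1

LOAD_FAST b → push -7. Stack: [-7]
LOAD_CONST → push 11. Stack: [-7, 11]
BINARY_OP % → -7 % 11 = 4. Stack: [4]
STORE_FAST n → n=4. Stack: []
LOAD_FAST_LOAD_FAST n,b → push 4,-7. Stack: [4, -7]
COMPARE_OP bool(>=) → 4 vs -7 = True. Stack: [True]
POP_JUMP_IF_FALSE → pop True; no jump. Stack: []
LOAD_CONST → push 3. Stack: [3]
LOAD_FAST b → push -7. Stack: [3, -7]
BINARY_OP // → 3 // -7 = -1. Stack: [-1]
STORE_FAST k → k=-1. Stack: []
LOAD_CONST → push 3. Stack: [3]
STORE_FAST q → q=3. Stack: []
LOAD_CONST → push 3. Stack: [3]
LOAD_FAST b → push -7. Stack: [3, -7]
BINARY_OP - → 3 - -7 = 10. Stack: [10]
LOAD_CONST → push 3. Stack: [10, 3]
LOAD_FAST b → push -7. Stack: [10, 3, -7]
BINARY_OP // → 3 // -7 = -1. Stack: [10, -1]
BINARY_OP | → 10 | -1 = -1. Stack: [-1]
STORE_FAST x → x=-1. Stack: []
LOAD_FAST x → push -1. Stack: [-1]
RETURN_VALUE → return -1.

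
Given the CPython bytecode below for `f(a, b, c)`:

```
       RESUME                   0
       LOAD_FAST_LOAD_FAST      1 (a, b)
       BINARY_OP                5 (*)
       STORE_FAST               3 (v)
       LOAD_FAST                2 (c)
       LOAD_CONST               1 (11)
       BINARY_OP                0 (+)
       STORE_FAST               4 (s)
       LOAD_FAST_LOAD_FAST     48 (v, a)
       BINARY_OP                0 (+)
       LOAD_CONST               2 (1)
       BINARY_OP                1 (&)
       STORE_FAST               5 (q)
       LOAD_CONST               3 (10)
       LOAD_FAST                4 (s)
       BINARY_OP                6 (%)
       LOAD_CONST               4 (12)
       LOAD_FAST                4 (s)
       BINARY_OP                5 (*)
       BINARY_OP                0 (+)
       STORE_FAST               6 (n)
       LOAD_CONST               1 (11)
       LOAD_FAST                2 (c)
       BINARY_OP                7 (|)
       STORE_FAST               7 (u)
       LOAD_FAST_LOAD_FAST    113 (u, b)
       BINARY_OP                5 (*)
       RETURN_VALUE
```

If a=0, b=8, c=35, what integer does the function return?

344

LOAD_FAST_LOAD_FAST a,b → push 0,8. Stack: [0, 8]
BINARY_OP * → 0 * 8 = 0. Stack: [0]
STORE_FAST v → v=0. Stack: []
LOAD_FAST c → push 35. Stack: [35]
LOAD_CONST → push 11. Stack: [35, 11]
BINARY_OP + → 35 + 11 = 46. Stack: [46]
STORE_FAST s → s=46. Stack: []
LOAD_FAST_LOAD_FAST v,a → push 0,0. Stack: [0, 0]
BINARY_OP + → 0 + 0 = 0. Stack: [0]
LOAD_CONST → push 1. Stack: [0, 1]
BINARY_OP & → 0 & 1 = 0. Stack: [0]
STORE_FAST q → q=0. Stack: []
LOAD_CONST → push 10. Stack: [10]
LOAD_FAST s → push 46. Stack: [10, 46]
BINARY_OP % → 10 % 46 = 10. Stack: [10]
LOAD_CONST → push 12. Stack: [10, 12]
LOAD_FAST s → push 46. Stack: [10, 12, 46]
BINARY_OP * → 12 * 46 = 552. Stack: [10, 552]
BINARY_OP + → 10 + 552 = 562. Stack: [562]
STORE_FAST n → n=562. Stack: []
LOAD_CONST → push 11. Stack: [11]
LOAD_FAST c → push 35. Stack: [11, 35]
BINARY_OP | → 11 | 35 = 43. Stack: [43]
STORE_FAST u → u=43. Stack: []
LOAD_FAST_LOAD_FAST u,b → push 43,8. Stack: [43, 8]
BINARY_OP * → 43 * 8 = 344. Stack: [344]
RETURN_VALUE → return 344.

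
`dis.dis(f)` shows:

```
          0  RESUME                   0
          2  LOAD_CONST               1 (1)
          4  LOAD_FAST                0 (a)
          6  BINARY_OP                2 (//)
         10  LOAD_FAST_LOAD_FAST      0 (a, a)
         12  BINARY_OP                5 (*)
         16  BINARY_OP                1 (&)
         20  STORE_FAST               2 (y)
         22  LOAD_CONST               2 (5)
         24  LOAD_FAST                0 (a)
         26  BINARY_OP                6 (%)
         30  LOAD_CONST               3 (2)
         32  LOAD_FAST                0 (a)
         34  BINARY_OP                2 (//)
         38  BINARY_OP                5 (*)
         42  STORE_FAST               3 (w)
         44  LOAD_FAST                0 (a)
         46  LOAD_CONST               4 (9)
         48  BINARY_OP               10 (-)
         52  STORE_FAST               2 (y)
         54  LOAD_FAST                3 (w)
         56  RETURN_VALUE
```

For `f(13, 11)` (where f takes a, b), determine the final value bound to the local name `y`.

LOAD_CONST → push 1. Stack: [1]
LOAD_FAST a → push 13. Stack: [1, 13]
BINARY_OP // → 1 // 13 = 0. Stack: [0]
LOAD_FAST_LOAD_FAST a,a → push 13,13. Stack: [0, 13, 13]
BINARY_OP * → 13 * 13 = 169. Stack: [0, 169]
BINARY_OP & → 0 & 169 = 0. Stack: [0]
STORE_FAST y → y=0. Stack: []
LOAD_CONST → push 5. Stack: [5]
LOAD_FAST a → push 13. Stack: [5, 13]
BINARY_OP % → 5 % 13 = 5. Stack: [5]
LOAD_CONST → push 2. Stack: [5, 2]
LOAD_FAST a → push 13. Stack: [5, 2, 13]
BINARY_OP // → 2 // 13 = 0. Stack: [5, 0]
BINARY_OP * → 5 * 0 = 0. Stack: [0]
STORE_FAST w → w=0. Stack: []
LOAD_FAST a → push 13. Stack: [13]
LOAD_CONST → push 9. Stack: [13, 9]
BINARY_OP - → 13 - 9 = 4. Stack: [4]
STORE_FAST y → y=4. Stack: []
LOAD_FAST w → push 0. Stack: [0]
RETURN_VALUE → return 0.

4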